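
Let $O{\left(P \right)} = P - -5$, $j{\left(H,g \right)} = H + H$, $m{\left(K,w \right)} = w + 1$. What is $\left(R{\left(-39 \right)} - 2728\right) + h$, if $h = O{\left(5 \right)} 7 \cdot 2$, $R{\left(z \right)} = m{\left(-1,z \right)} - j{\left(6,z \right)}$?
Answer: $-2638$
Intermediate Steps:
$m{\left(K,w \right)} = 1 + w$
$j{\left(H,g \right)} = 2 H$
$O{\left(P \right)} = 5 + P$ ($O{\left(P \right)} = P + 5 = 5 + P$)
$R{\left(z \right)} = -11 + z$ ($R{\left(z \right)} = \left(1 + z\right) - 2 \cdot 6 = \left(1 + z\right) - 12 = -11 + z$)
$h = 140$ ($h = \left(5 + 5\right) 7 \cdot 2 = 10 \cdot 14 = 140$)
$\left(R{\left(-39 \right)} - 2728\right) + h = \left(\left(-11 - 39\right) - 2728\right) + 140 = \left(-50 - 2728\right) + 140 = -2778 + 140 = -2638$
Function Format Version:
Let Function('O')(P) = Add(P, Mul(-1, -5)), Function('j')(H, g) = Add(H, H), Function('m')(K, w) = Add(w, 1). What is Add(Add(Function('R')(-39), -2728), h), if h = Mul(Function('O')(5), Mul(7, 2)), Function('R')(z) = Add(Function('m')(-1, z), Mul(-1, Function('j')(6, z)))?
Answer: -2638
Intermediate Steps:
Function('m')(K, w) = Add(1, w)
Function('j')(H, g) = Mul(2, H)
Function('O')(P) = Add(5, P) (Function('O')(P) = Add(P, 5) = Add(5, P))
Function('R')(z) = Add(-11, z) (Function('R')(z) = Add(Add(1, z), Mul(-1, Mul(2, 6))) = Add(Add(1, z), Mul(-1, 12)) = Add(Add(1, z), -12) = Add(-11, z))
h = 140 (h = Mul(Add(5, 5), Mul(7, 2)) = Mul(10, 14) = 140)
Add(Add(Function('R')(-39), -2728), h) = Add(Add(Add(-11, -39), -2728), 140) = Add(Add(-50, -2728), 140) = Add(-2778, 140) = -2638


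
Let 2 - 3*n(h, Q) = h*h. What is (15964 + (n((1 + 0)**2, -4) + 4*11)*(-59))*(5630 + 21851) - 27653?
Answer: 1100393686/3 ≈ 3.6680e+8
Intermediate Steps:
n(h, Q) = 2/3 - h**2/3 (n(h, Q) = 2/3 - h*h/3 = 2/3 - h**2/3)
(15964 + (n((1 + 0)**2, -4) + 4*11)*(-59))*(5630 + 21851) - 27653 = (15964 + ((2/3 - (1 + 0)**4/3) + 4*11)*(-59))*(5630 + 21851) - 27653 = (15964 + ((2/3 - (1**2)**2/3) + 44)*(-59))*27481 - 27653 = (15964 + ((2/3 - 1/3*1**2) + 44)*(-59))*27481 - 27653 = (15964 + ((2/3 - 1/3*1) + 44)*(-59))*27481 - 27653 = (15964 + ((2/3 - 1/3) + 44)*(-59))*27481 - 27653 = (15964 + (1/3 + 44)*(-59))*27481 - 27653 = (15964 + (133/3)*(-59))*27481 - 27653 = (15964 - 7847/3)*27481 - 27653 = (40045/3)*27481 - 27653 = 1100476645/3 - 27653 = 1100393686/3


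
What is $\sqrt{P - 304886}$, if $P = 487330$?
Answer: $2 \sqrt{45611} \approx 427.13$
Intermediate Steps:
$\sqrt{P - 304886} = \sqrt{487330 - 304886} = \sqrt{182444} = 2 \sqrt{45611}$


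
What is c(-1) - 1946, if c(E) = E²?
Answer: -1945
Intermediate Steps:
c(-1) - 1946 = (-1)² - 1946 = 1 - 1946 = -1945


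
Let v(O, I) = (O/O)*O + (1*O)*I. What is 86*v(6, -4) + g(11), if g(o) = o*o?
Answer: -1427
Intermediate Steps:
v(O, I) = O + I*O (v(O, I) = 1*O + O*I = O + I*O)
g(o) = o**2
86*v(6, -4) + g(11) = 86*(6*(1 - 4)) + 11**2 = 86*(6*(-3)) + 121 = 86*(-18) + 121 = -1548 + 121 = -1427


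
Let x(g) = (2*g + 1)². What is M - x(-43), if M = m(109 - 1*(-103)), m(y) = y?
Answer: -7013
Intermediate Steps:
x(g) = (1 + 2*g)²
M = 212 (M = 109 - 1*(-103) = 109 + 103 = 212)
M - x(-43) = 212 - (1 + 2*(-43))² = 212 - (1 - 86)² = 212 - 1*(-85)² = 212 - 1*7225 = 212 - 7225 = -7013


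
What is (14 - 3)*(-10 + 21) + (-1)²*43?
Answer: 164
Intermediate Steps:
(14 - 3)*(-10 + 21) + (-1)²*43 = 11*11 + 1*43 = 121 + 43 = 164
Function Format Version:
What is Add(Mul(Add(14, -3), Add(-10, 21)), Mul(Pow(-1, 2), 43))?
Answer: 164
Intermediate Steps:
Add(Mul(Add(14, -3), Add(-10, 21)), Mul(Pow(-1, 2), 43)) = Add(Mul(11, 11), Mul(1, 43)) = Add(121, 43) = 164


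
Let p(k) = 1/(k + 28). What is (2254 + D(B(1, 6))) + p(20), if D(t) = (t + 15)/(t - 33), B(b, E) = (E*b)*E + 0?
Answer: 109009/48 ≈ 2271.0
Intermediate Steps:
p(k) = 1/(28 + k)
B(b, E) = b*E**2 (B(b, E) = b*E**2 + 0 = b*E**2)
D(t) = (15 + t)/(-33 + t)
(2254 + D(B(1, 6))) + p(20) = (2254 + (15 + 1*6**2)/(-33 + 1*6**2)) + 1/(28 + 20) = (2254 + (15 + 1*36)/(-33 + 1*36)) + 1/48 = (2254 + (15 + 36)/(-33 + 36)) + 1/48 = (2254 + 51/3) + 1/48 = (2254 + (1/3)*51) + 1/48 = (2254 + 17) + 1/48 = 2271 + 1/48 = 109009/48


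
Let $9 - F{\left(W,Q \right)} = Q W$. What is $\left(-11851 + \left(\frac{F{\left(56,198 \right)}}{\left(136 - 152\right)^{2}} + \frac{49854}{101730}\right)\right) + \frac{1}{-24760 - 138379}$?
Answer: $- \frac{8422009412832599}{708101566720} \approx -11894.0$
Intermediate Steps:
$F{\left(W,Q \right)} = 9 - Q W$
$\left(-11851 + \left(\frac{F{\left(56,198 \right)}}{\left(136 - 152\right)^{2}} + \frac{49854}{101730}\right)\right) + \frac{1}{-24760 - 138379} = \left(-11851 + \left(\frac{9 - 198 \cdot 56}{\left(136 - 152\right)^{2}} + \frac{49854}{101730}\right)\right) + \frac{1}{-24760 - 138379} = \left(-11851 + \left(\frac{9 - 11088}{\left(-16\right)^{2}} + 49854 \cdot \frac{1}{101730}\right)\right) + \frac{1}{-163139} = \left(-11851 + \left(- \frac{11079}{256} + \frac{8309}{16955}\right)\right) - \frac{1}{163139} = \left(-11851 - \frac{185717341}{4340480}\right) - \frac{1}{163139} = - \frac{51624745821}{4340480} - \frac{1}{163139} = - \frac{8422009412832599}{708101566720}$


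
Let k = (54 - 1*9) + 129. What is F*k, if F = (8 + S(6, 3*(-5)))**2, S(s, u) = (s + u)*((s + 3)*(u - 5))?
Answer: 461166816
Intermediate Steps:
S(s, u) = (-5 + u)*(3 + s)*(s + u) (S(s, u) = (s + u)*((3 + s)*(-5 + u)) = (s + u)*((-5 + u)*(3 + s)) = (-5 + u)*(3 + s)*(s + u))
F = 2650384 (F = (8 + (-15*6 - 45*(-5) - 5*6**2 + 3*(3*(-5))**2 + 6*(3*(-5))**2 + (3*(-5))*6**2 - 2*6*3*(-5)))**2 = (8 + (-90 - 15*(-15) - 5*36 + 3*(-15)**2 + 6*(-15)**2 - 15*36 - 2*6*(-15)))**2 = (8 + (-90 + 225 - 180 + 3*225 + 6*225 - 540 + 180))**2 = (8 + (-90 + 225 - 180 + 675 + 1350 - 540 + 180))**2 = (8 + 1620)**2 = 1628**2 = 2650384)
k = 174 (k = (54 - 9) + 129 = 45 + 129 = 174)
F*k = 2650384*174 = 461166816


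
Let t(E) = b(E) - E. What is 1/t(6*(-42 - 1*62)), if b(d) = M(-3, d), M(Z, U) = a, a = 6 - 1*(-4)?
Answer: 1/634 ≈ 0.0015773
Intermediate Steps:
a = 10 (a = 6 + 4 = 10)
M(Z, U) = 10
b(d) = 10
t(E) = 10 - E
1/t(6*(-42 - 1*62)) = 1/(10 - 6*(-42 - 1*62)) = 1/(10 - 6*(-42 - 62)) = 1/(10 - 6*(-104)) = 1/(10 - 1*(-624)) = 1/(10 + 624) = 1/634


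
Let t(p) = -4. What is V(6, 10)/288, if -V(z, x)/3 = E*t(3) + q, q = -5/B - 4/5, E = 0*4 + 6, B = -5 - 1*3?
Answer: 967/3840 ≈ 0.25182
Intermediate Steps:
B = -8 (B = -5 - 3 = -8)
E = 6 (E = 0 + 6 = 6)
q = -7/40 (q = -5/(-8) - 4/5 = -5*(-⅛) - 4*⅕ = 5/8 - ⅘ = -7/40 ≈ -0.17500)
V(z, x) = 2901/40 (V(z, x) = -3*(6*(-4) - 7/40) = -3*(-24 - 7/40) = -3*(-967/40) = 2901/40)
V(6, 10)/288 = (2901/40)/288 = (2901/40)*(1/288) = 967/3840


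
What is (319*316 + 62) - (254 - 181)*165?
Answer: 88821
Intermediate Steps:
(319*316 + 62) - (254 - 181)*165 = (100804 + 62) - 73*165 = 100866 - 1*12045 = 100866 - 12045 = 88821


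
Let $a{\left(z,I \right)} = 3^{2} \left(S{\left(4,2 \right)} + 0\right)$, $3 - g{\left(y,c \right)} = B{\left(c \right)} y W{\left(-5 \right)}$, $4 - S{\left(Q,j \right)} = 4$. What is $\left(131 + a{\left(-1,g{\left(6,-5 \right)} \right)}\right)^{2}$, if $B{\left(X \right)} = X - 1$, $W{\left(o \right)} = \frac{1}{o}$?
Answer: $17161$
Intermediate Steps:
$S{\left(Q,j \right)} = 0$ ($S{\left(Q,j \right)} = 4 - 4 = 0$)
$B{\left(X \right)} = -1 + X$
$g{\left(y,c \right)} = 3 + \frac{y \left(-1 + c\right)}{5}$ ($g{\left(y,c \right)} = 3 - \frac{\left(-1 + c\right) y}{-5} = 3 - y \left(-1 + c\right) \left(- \frac{1}{5}\right) = 3 - - \frac{y \left(-1 + c\right)}{5} = 3 + \frac{y \left(-1 + c\right)}{5}$)
$a{\left(z,I \right)} = 0$ ($a{\left(z,I \right)} = 3^{2} \left(0 + 0\right) = 9 \cdot 0 = 0$)
$\left(131 + a{\left(-1,g{\left(6,-5 \right)} \right)}\right)^{2} = \left(131 + 0\right)^{2} = 131^{2} = 17161$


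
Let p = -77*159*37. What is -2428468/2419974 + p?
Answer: -548114435351/1209987 ≈ -4.5299e+5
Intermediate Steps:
p = -452991 (p = -12243*37 = -452991)
-2428468/2419974 + p = -2428468/2419974 - 452991 = -2428468*1/2419974 - 452991 = -1214234/1209987 - 452991 = -548114435351/1209987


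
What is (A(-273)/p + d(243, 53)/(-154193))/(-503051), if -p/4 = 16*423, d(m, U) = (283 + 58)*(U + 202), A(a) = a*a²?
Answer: -348324558969/233321364071744 ≈ -0.0014929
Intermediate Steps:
A(a) = a³
d(m, U) = 68882 + 341*U (d(m, U) = 341*(202 + U) = 68882 + 341*U)
p = -27072 (p = -64*423 = -4*6768 = -27072)
(A(-273)/p + d(243, 53)/(-154193))/(-503051) = ((-273)³/(-27072) + (68882 + 341*53)/(-154193))/(-503051) = (-20346417*(-1/27072) + (68882 + 18073)*(-1/154193))*(-1/503051) = (2260713/3008 + 86955*(-1/154193))*(-1/503051) = (2260713/3008 - 86955/154193)*(-1/503051) = (348324558969/463812544)*(-1/503051) = -348324558969/233321364071744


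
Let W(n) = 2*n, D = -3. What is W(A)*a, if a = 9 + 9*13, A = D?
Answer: -756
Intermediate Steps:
A = -3
a = 126 (a = 9 + 117 = 126)
W(A)*a = (2*(-3))*126 = -6*126 = -756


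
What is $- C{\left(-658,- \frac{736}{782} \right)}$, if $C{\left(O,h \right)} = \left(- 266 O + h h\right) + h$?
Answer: $- \frac{50583076}{289} \approx -1.7503 \cdot 10^{5}$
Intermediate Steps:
$C{\left(O,h \right)} = h + h^{2} - 266 O$ ($C{\left(O,h \right)} = \left(- 266 O + h^{2}\right) + h = \left(h^{2} - 266 O\right) + h = h + h^{2} - 266 O$)
$- C{\left(-658,- \frac{736}{782} \right)} = - (- \frac{736}{782} + \left(- \frac{736}{782}\right)^{2} - -175028) = - (\left(-736\right) \frac{1}{782} + \left(\left(-736\right) \frac{1}{782}\right)^{2} + 175028) = - (- \frac{16}{17} + \left(- \frac{16}{17}\right)^{2} + 175028) = - (- \frac{16}{17} + \frac{256}{289} + 175028) = \left(-1\right) \frac{50583076}{289} = - \frac{50583076}{289}$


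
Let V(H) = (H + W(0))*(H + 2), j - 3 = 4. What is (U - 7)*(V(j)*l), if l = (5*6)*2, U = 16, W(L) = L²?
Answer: 34020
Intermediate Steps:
j = 7 (j = 3 + 4 = 7)
V(H) = H*(2 + H) (V(H) = (H + 0²)*(H + 2) = (H + 0)*(2 + H) = H*(2 + H))
l = 60 (l = 30*2 = 60)
(U - 7)*(V(j)*l) = (16 - 7)*((7*(2 + 7))*60) = 9*((7*9)*60) = 9*(63*60) = 9*3780 = 34020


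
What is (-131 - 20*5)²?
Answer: 53361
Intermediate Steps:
(-131 - 20*5)² = (-131 - 100)² = (-231)² = 53361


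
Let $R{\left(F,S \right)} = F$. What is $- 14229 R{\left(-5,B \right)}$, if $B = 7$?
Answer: $71145$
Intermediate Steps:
$- 14229 R{\left(-5,B \right)} = \left(-14229\right) \left(-5\right) = 71145$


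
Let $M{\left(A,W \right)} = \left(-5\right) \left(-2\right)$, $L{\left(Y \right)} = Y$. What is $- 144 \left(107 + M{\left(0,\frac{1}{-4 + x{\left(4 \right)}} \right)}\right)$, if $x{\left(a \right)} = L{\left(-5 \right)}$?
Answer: $-16848$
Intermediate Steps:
$x{\left(a \right)} = -5$
$M{\left(A,W \right)} = 10$
$- 144 \left(107 + M{\left(0,\frac{1}{-4 + x{\left(4 \right)}} \right)}\right) = - 144 \left(107 + 10\right) = \left(-144\right) 117 = -16848$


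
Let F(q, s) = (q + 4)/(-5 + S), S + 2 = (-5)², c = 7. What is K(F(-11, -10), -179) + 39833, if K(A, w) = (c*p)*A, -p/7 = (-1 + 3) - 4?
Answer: 358154/9 ≈ 39795.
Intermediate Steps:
S = 23 (S = -2 + (-5)² = -2 + 25 = 23)
p = 14 (p = -7*((-1 + 3) - 4) = -7*(2 - 4) = -7*(-2) = 14)
F(q, s) = 2/9 + q/18 (F(q, s) = (q + 4)/(-5 + 23) = (4 + q)/18 = (4 + q)*(1/18) = 2/9 + q/18)
K(A, w) = 98*A (K(A, w) = (7*14)*A = 98*A)
K(F(-11, -10), -179) + 39833 = 98*(2/9 + (1/18)*(-11)) + 39833 = 98*(2/9 - 11/18) + 39833 = 98*(-7/18) + 39833 = -343/9 + 39833 = 358154/9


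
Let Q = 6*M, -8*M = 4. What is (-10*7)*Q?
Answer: 210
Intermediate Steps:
M = -½ (M = -⅛*4 = -½ ≈ -0.50000)
Q = -3 (Q = 6*(-½) = -3)
(-10*7)*Q = -10*7*(-3) = -70*(-3) = 210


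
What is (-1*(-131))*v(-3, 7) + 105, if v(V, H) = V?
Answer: -288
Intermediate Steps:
(-1*(-131))*v(-3, 7) + 105 = -1*(-131)*(-3) + 105 = 131*(-3) + 105 = -393 + 105 = -288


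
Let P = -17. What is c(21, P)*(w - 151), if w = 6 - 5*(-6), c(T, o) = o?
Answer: 1955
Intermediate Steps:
w = 36 (w = 6 + 30 = 36)
c(21, P)*(w - 151) = -17*(36 - 151) = -17*(-115) = 1955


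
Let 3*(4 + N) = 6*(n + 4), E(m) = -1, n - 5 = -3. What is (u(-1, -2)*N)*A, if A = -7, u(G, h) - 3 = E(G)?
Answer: -112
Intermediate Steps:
n = 2 (n = 5 - 3 = 2)
u(G, h) = 2 (u(G, h) = 3 - 1 = 2)
N = 8 (N = -4 + (6*(2 + 4))/3 = -4 + (6*6)/3 = -4 + (1/3)*36 = -4 + 12 = 8)
(u(-1, -2)*N)*A = (2*8)*(-7) = 16*(-7) = -112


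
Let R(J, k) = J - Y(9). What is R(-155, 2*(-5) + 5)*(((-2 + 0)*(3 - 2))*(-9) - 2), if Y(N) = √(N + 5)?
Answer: -2480 - 16*√14 ≈ -2539.9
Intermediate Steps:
Y(N) = √(5 + N)
R(J, k) = J - √14 (R(J, k) = J - √(5 + 9) = J - √14)
R(-155, 2*(-5) + 5)*(((-2 + 0)*(3 - 2))*(-9) - 2) = (-155 - √14)*(((-2 + 0)*(3 - 2))*(-9) - 2) = (-155 - √14)*(-2*1*(-9) - 2) = (-155 - √14)*(-2*(-9) - 2) = (-155 - √14)*(18 - 2) = (-155 - √14)*16 = -2480 - 16*√14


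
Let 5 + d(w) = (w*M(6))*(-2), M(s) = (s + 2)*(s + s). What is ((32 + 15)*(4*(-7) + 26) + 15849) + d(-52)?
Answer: 25734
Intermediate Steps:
M(s) = 2*s*(2 + s) (M(s) = (2 + s)*(2*s) = 2*s*(2 + s))
d(w) = -5 - 192*w (d(w) = -5 + (w*(2*6*(2 + 6)))*(-2) = -5 + (w*(2*6*8))*(-2) = -5 + (w*96)*(-2) = -5 + (96*w)*(-2) = -5 - 192*w)
((32 + 15)*(4*(-7) + 26) + 15849) + d(-52) = ((32 + 15)*(4*(-7) + 26) + 15849) + (-5 - 192*(-52)) = (47*(-28 + 26) + 15849) + (-5 + 9984) = (47*(-2) + 15849) + 9979 = (-94 + 15849) + 9979 = 15755 + 9979 = 25734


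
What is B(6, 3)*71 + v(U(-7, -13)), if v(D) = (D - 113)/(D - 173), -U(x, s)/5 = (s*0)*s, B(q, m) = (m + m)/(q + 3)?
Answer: 24905/519 ≈ 47.987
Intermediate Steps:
B(q, m) = 2*m/(3 + q) (B(q, m) = (2*m)/(3 + q) = 2*m/(3 + q))
U(x, s) = 0 (U(x, s) = -5*s*0*s = -0*s = -5*0 = 0)
v(D) = (-113 + D)/(-173 + D)
B(6, 3)*71 + v(U(-7, -13)) = (2*3/(3 + 6))*71 + (-113 + 0)/(-173 + 0) = (2*3/9)*71 - 113/(-173) = (2*3*(⅑))*71 - 1/173*(-113) = (⅔)*71 + 113/173 = 142/3 + 113/173 = 24905/519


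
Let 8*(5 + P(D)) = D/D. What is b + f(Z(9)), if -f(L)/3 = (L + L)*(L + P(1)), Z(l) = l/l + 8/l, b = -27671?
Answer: -2984813/108 ≈ -27637.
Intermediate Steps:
Z(l) = 1 + 8/l
P(D) = -39/8 (P(D) = -5 + (D/D)/8 = -5 + (1/8)*1 = -5 + 1/8 = -39/8)
f(L) = -6*L*(-39/8 + L) (f(L) = -3*(L + L)*(L - 39/8) = -3*2*L*(-39/8 + L) = -6*L*(-39/8 + L))
b + f(Z(9)) = -27671 + 3*((8 + 9)/9)*(39 - 8*(8 + 9)/9)/4 = -27671 + 3*((1/9)*17)*(39 - 8*17/9)/4 = -27671 + (3/4)*(17/9)*(39 - 8*17/9) = -27671 + (3/4)*(17/9)*(39 - 136/9) = -27671 + (3/4)*(17/9)*(215/9) = -27671 + 3655/108 = -2984813/108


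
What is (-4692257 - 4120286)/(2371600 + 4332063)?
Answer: -8812543/6703663 ≈ -1.3146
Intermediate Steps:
(-4692257 - 4120286)/(2371600 + 4332063) = -8812543/6703663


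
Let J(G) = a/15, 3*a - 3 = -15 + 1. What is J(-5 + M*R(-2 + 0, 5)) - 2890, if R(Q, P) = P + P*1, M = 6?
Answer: -130061/45 ≈ -2890.2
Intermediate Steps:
R(Q, P) = 2*P (R(Q, P) = P + P = 2*P)
a = -11/3 (a = 1 + (-15 + 1)/3 = 1 + (⅓)*(-14) = 1 - 14/3 = -11/3 ≈ -3.6667)
J(G) = -11/45 (J(G) = -11/3/15 = -11/3*1/15 = -11/45)
J(-5 + M*R(-2 + 0, 5)) - 2890 = -11/45 - 2890 = -130061/45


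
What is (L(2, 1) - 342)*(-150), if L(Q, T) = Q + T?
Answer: 50850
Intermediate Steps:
(L(2, 1) - 342)*(-150) = ((2 + 1) - 342)*(-150) = (3 - 342)*(-150) = -339*(-150) = 50850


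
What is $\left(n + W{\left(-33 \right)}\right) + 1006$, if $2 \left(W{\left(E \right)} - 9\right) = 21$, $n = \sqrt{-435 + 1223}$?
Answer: $\frac{2051}{2} + 2 \sqrt{197} \approx 1053.6$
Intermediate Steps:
$n = 2 \sqrt{197}$ ($n = \sqrt{788} = 2 \sqrt{197} \approx 28.071$)
$W{\left(E \right)} = \frac{39}{2}$ ($W{\left(E \right)} = 9 + \frac{1}{2} \cdot 21 = 9 + \frac{21}{2} = \frac{39}{2}$)
$\left(n + W{\left(-33 \right)}\right) + 1006 = \left(2 \sqrt{197} + \frac{39}{2}\right) + 1006 = \left(\frac{39}{2} + 2 \sqrt{197}\right) + 1006 = \frac{2051}{2} + 2 \sqrt{197}$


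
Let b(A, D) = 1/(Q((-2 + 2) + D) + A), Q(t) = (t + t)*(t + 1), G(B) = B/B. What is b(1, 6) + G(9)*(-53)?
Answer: -4504/85 ≈ -52.988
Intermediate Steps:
G(B) = 1
Q(t) = 2*t*(1 + t) (Q(t) = (2*t)*(1 + t) = 2*t*(1 + t))
b(A, D) = 1/(A + 2*D*(1 + D)) (b(A, D) = 1/(2*((-2 + 2) + D)*(1 + ((-2 + 2) + D)) + A) = 1/(2*(0 + D)*(1 + (0 + D)) + A) = 1/(2*D*(1 + D) + A) = 1/(A + 2*D*(1 + D)))
b(1, 6) + G(9)*(-53) = 1/(1 + 2*6*(1 + 6)) + 1*(-53) = 1/(1 + 2*6*7) - 53 = 1/(1 + 84) - 53 = 1/85 - 53 = -4504/85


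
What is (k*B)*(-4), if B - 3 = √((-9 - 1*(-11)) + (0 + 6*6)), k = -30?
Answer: 360 + 120*√38 ≈ 1099.7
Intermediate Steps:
B = 3 + √38 (B = 3 + √((-9 - 1*(-11)) + (0 + 6*6)) = 3 + √((-9 + 11) + (0 + 36)) = 3 + √(2 + 36) = 3 + √38 ≈ 9.1644)
(k*B)*(-4) = -30*(3 + √38)*(-4) = (-90 - 30*√38)*(-4) = 360 + 120*√38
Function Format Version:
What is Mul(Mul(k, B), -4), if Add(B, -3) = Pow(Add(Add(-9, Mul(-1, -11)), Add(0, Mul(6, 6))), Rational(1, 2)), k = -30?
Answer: Add(360, Mul(120, Pow(38, Rational(1, 2)))) ≈ 1099.7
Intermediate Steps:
B = Add(3, Pow(38, Rational(1, 2))) (B = Add(3, Pow(Add(Add(-9, Mul(-1, -11)), Add(0, Mul(6, 6))), Rational(1, 2))) = Add(3, Pow(Add(Add(-9, 11), Add(0, 36)), Rational(1, 2))) = Add(3, Pow(Add(2, 36), Rational(1, 2))) = Add(3, Pow(38, Rational(1, 2))) ≈ 9.1644)
Mul(Mul(k, B), -4) = Mul(Mul(-30, Add(3, Pow(38, Rational(1, 2)))), -4) = Mul(Add(-90, Mul(-30, Pow(38, Rational(1, 2)))), -4) = Add(360, Mul(120, Pow(38, Rational(1, 2))))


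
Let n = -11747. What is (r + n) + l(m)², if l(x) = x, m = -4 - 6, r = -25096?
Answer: -36743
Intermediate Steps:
m = -10
(r + n) + l(m)² = (-25096 - 11747) + (-10)² = -36843 + 100 = -36743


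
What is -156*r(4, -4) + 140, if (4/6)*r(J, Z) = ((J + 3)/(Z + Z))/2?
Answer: 1939/8 ≈ 242.38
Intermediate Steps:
r(J, Z) = 3*(3 + J)/(8*Z) (r(J, Z) = 3*(((J + 3)/(Z + Z))/2)/2 = 3*(((3 + J)/((2*Z)))*(1/2))/2 = 3*(((3 + J)*(1/(2*Z)))*(1/2))/2 = 3*(((3 + J)/(2*Z))*(1/2))/2 = 3*((3 + J)/(4*Z))/2 = 3*(3 + J)/(8*Z))
-156*r(4, -4) + 140 = -117*(3 + 4)/(2*(-4)) + 140 = -117*(-1)*7/(2*4) + 140 = -156*(-21/32) + 140 = 819/8 + 140 = 1939/8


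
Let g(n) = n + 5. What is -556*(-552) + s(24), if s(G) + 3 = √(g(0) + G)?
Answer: 306909 + √29 ≈ 3.0691e+5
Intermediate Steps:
g(n) = 5 + n
s(G) = -3 + √(5 + G) (s(G) = -3 + √((5 + 0) + G) = -3 + √(5 + G))
-556*(-552) + s(24) = -556*(-552) + (-3 + √(5 + 24)) = 306912 + (-3 + √29) = 306909 + √29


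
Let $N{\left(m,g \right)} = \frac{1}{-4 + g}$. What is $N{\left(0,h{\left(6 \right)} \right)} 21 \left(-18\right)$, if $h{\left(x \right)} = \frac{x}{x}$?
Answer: $126$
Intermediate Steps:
$h{\left(x \right)} = 1$
$N{\left(0,h{\left(6 \right)} \right)} 21 \left(-18\right) = \frac{1}{-4 + 1} \cdot 21 \left(-18\right) = \frac{1}{-3} \cdot 21 \left(-18\right) = \left(- \frac{1}{3}\right) 21 \left(-18\right) = \left(-7\right) \left(-18\right) = 126$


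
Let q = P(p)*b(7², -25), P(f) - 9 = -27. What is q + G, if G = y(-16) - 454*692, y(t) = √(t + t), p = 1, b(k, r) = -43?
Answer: -313394 + 4*I*√2 ≈ -3.1339e+5 + 5.6569*I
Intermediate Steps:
y(t) = √2*√t (y(t) = √(2*t) = √2*√t)
G = -314168 + 4*I*√2 (G = √2*√(-16) - 454*692 = √2*(4*I) - 314168 = 4*I*√2 - 314168 = -314168 + 4*I*√2 ≈ -3.1417e+5 + 5.6569*I)
P(f) = -18 (P(f) = 9 - 27 = -18)
q = 774 (q = -18*(-43) = 774)
q + G = 774 + (-314168 + 4*I*√2) = -313394 + 4*I*√2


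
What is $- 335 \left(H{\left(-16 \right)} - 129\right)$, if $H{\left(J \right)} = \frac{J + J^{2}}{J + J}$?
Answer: $\frac{91455}{2} \approx 45728.0$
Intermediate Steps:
$H{\left(J \right)} = \frac{J + J^{2}}{2 J}$
$- 335 \left(H{\left(-16 \right)} - 129\right) = - 335 \left(\left(\frac{1}{2} + \frac{1}{2} \left(-16\right)\right) - 129\right) = - 335 \left(\left(\frac{1}{2} - 8\right) - 129\right) = - 335 \left(- \frac{15}{2} - 129\right) = \left(-335\right) \left(- \frac{273}{2}\right) = \frac{91455}{2}$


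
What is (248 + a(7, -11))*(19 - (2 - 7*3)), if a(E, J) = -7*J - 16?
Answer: 11742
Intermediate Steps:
a(E, J) = -16 - 7*J
(248 + a(7, -11))*(19 - (2 - 7*3)) = (248 + (-16 - 7*(-11)))*(19 - (2 - 7*3)) = (248 + (-16 + 77))*(19 - (2 - 21)) = (248 + 61)*(19 - 1*(-19)) = 309*(19 + 19) = 309*38 = 11742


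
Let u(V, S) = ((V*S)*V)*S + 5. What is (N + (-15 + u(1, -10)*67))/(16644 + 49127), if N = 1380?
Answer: 8400/65771 ≈ 0.12772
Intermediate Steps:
u(V, S) = 5 + S²*V² (u(V, S) = ((S*V)*V)*S + 5 = (S*V²)*S + 5 = S²*V² + 5 = 5 + S²*V²)
(N + (-15 + u(1, -10)*67))/(16644 + 49127) = (1380 + (-15 + (5 + (-10)²*1²)*67))/(16644 + 49127) = (1380 + (-15 + (5 + 100*1)*67))/65771 = (1380 + (-15 + (5 + 100)*67))*(1/65771) = (1380 + (-15 + 105*67))*(1/65771) = (1380 + (-15 + 7035))*(1/65771) = (1380 + 7020)*(1/65771) = 8400*(1/65771) = 8400/65771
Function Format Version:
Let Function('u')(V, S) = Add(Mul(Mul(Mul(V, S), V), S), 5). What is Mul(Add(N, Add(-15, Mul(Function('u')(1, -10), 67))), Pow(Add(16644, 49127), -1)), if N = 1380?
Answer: Rational(8400, 65771) ≈ 0.12772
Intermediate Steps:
Function('u')(V, S) = Add(5, Mul(Pow(S, 2), Pow(V, 2))) (Function('u')(V, S) = Add(Mul(Mul(Mul(S, V), V), S), 5) = Add(Mul(Mul(S, Pow(V, 2)), S), 5) = Add(Mul(Pow(S, 2), Pow(V, 2)), 5) = Add(5, Mul(Pow(S, 2), Pow(V, 2))))
Mul(Add(N, Add(-15, Mul(Function('u')(1, -10), 67))), Pow(Add(16644, 49127), -1)) = Mul(Add(1380, Add(-15, Mul(Add(5, Mul(Pow(-10, 2), Pow(1, 2))), 67))), Pow(Add(16644, 49127), -1)) = Mul(Add(1380, Add(-15, Mul(Add(5, Mul(100, 1)), 67))), Pow(65771, -1)) = Mul(Add(1380, Add(-15, Mul(Add(5, 100), 67))), Rational(1, 65771)) = Mul(Add(1380, Add(-15, Mul(105, 67))), Rational(1, 65771)) = Mul(Add(1380, Add(-15, 7035)), Rational(1, 65771)) = Mul(Add(1380, 7020), Rational(1, 65771)) = Mul(8400, Rational(1, 65771)) = Rational(8400, 65771)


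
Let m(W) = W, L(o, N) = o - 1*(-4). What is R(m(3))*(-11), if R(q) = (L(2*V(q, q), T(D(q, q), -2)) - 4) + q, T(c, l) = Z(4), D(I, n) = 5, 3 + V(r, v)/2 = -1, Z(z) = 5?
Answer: 143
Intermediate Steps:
V(r, v) = -8 (V(r, v) = -6 + 2*(-1) = -6 - 2 = -8)
T(c, l) = 5
L(o, N) = 4 + o (L(o, N) = o + 4 = 4 + o)
R(q) = -16 + q (R(q) = ((4 + 2*(-8)) - 4) + q = ((4 - 16) - 4) + q = (-12 - 4) + q = -16 + q)
R(m(3))*(-11) = (-16 + 3)*(-11) = -13*(-11) = 143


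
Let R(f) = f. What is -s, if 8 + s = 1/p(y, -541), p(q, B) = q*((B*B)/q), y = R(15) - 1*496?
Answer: 2341447/292681 ≈ 8.0000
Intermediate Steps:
y = -481 (y = 15 - 1*496 = 15 - 496 = -481)
p(q, B) = B**2 (p(q, B) = q*(B**2/q) = B**2)
s = -2341447/292681 (s = -8 + 1/((-541)**2) = -8 + 1/292681 = -2341447/292681 ≈ -8.0000)
-s = -1*(-2341447/292681) = 2341447/292681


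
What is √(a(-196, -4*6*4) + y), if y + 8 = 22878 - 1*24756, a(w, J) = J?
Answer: I*√1982 ≈ 44.52*I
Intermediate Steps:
y = -1886 (y = -8 + (22878 - 1*24756) = -8 + (22878 - 24756) = -8 - 1878 = -1886)
√(a(-196, -4*6*4) + y) = √(-4*6*4 - 1886) = √(-24*4 - 1886) = √(-96 - 1886) = √(-1982) = I*√1982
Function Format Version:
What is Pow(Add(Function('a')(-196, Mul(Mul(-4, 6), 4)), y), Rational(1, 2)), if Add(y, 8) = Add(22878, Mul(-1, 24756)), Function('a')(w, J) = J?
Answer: Mul(I, Pow(1982, Rational(1, 2))) ≈ Mul(44.520, I)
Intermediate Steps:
y = -1886 (y = Add(-8, Add(22878, Mul(-1, 24756))) = Add(-8, Add(22878, -24756)) = Add(-8, -1878) = -1886)
Pow(Add(Function('a')(-196, Mul(Mul(-4, 6), 4)), y), Rational(1, 2)) = Pow(Add(Mul(Mul(-4, 6), 4), -1886), Rational(1, 2)) = Pow(Add(Mul(-24, 4), -1886), Rational(1, 2)) = Pow(Add(-96, -1886), Rational(1, 2)) = Pow(-1982, Rational(1, 2)) = Mul(I, Pow(1982, Rational(1, 2)))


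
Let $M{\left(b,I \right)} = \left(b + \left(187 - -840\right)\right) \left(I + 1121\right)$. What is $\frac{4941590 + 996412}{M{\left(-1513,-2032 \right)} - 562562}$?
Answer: $- \frac{2969001}{59908} \approx -49.559$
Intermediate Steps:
$M{\left(b,I \right)} = \left(1027 + b\right) \left(1121 + I\right)$ ($M{\left(b,I \right)} = \left(b + \left(187 + 840\right)\right) \left(1121 + I\right) = \left(b + 1027\right) \left(1121 + I\right) = \left(1027 + b\right) \left(1121 + I\right)$)
$\frac{4941590 + 996412}{M{\left(-1513,-2032 \right)} - 562562} = \frac{4941590 + 996412}{\left(1151267 + 1027 \left(-2032\right) + 1121 \left(-1513\right) - -3074416\right) - 562562} = \frac{5938002}{\left(1151267 - 2086864 - 1696073 + 3074416\right) - 562562} = \frac{5938002}{442746 - 562562} = \frac{5938002}{-119816} = 5938002 \left(- \frac{1}{119816}\right) = - \frac{2969001}{59908}$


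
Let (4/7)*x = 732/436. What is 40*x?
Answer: 12810/109 ≈ 117.52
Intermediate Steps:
x = 1281/436 (x = 7*(732/436)/4 = 7*(732*(1/436))/4 = (7/4)*(183/109) = 1281/436 ≈ 2.9381)
40*x = 40*(1281/436) = 12810/109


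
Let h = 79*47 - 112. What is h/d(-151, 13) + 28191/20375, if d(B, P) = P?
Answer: 5672066/20375 ≈ 278.38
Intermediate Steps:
h = 3601 (h = 3713 - 112 = 3601)
h/d(-151, 13) + 28191/20375 = 3601/13 + 28191/20375 = 3601*(1/13) + 28191*(1/20375) = 277 + 28191/20375 = 5672066/20375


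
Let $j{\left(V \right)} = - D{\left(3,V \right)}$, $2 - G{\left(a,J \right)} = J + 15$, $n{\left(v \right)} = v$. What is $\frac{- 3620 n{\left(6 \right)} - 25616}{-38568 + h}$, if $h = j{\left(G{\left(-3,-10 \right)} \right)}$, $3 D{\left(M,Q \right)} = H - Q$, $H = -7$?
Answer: $\frac{35502}{28925} \approx 1.2274$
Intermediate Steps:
$D{\left(M,Q \right)} = - \frac{7}{3} - \frac{Q}{3}$ ($D{\left(M,Q \right)} = \frac{-7 - Q}{3} = - \frac{7}{3} - \frac{Q}{3}$)
$G{\left(a,J \right)} = -13 - J$ ($G{\left(a,J \right)} = 2 - \left(J + 15\right) = 2 - \left(15 + J\right) = -13 - J$)
$j{\left(V \right)} = \frac{7}{3} + \frac{V}{3}$ ($j{\left(V \right)} = - (- \frac{7}{3} - \frac{V}{3}) = \frac{7}{3} + \frac{V}{3}$)
$h = \frac{4}{3}$ ($h = \frac{7}{3} + \frac{-13 - -10}{3} = \frac{7}{3} + \frac{-13 + 10}{3} = \frac{7}{3} + \frac{1}{3} \left(-3\right) = \frac{7}{3} - 1 = \frac{4}{3} \approx 1.3333$)
$\frac{- 3620 n{\left(6 \right)} - 25616}{-38568 + h} = \frac{\left(-3620\right) 6 - 25616}{-38568 + \frac{4}{3}} = \frac{-21720 - 25616}{- \frac{115700}{3}} = \left(-47336\right) \left(- \frac{3}{115700}\right) = \frac{35502}{28925}$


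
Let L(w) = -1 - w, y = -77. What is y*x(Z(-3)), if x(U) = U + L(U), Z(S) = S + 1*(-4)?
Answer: 77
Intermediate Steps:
Z(S) = -4 + S (Z(S) = S - 4 = -4 + S)
x(U) = -1 (x(U) = U + (-1 - U) = -1)
y*x(Z(-3)) = -77*(-1) = 77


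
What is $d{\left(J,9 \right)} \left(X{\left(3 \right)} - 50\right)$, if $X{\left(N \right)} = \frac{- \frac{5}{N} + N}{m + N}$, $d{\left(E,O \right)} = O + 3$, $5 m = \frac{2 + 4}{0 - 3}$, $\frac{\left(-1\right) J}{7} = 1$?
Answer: $- \frac{7720}{13} \approx -593.85$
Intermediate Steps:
$J = -7$ ($J = \left(-7\right) 1 = -7$)
$m = - \frac{2}{5}$ ($m = \frac{\left(2 + 4\right) \frac{1}{0 - 3}}{5} = \frac{6 \frac{1}{-3}}{5} = \frac{6 \left(- \frac{1}{3}\right)}{5} = \frac{1}{5} \left(-2\right) = - \frac{2}{5} \approx -0.4$)
$d{\left(E,O \right)} = 3 + O$
$X{\left(N \right)} = \frac{N - \frac{5}{N}}{- \frac{2}{5} + N}$ ($X{\left(N \right)} = \frac{- \frac{5}{N} + N}{- \frac{2}{5} + N} = \frac{N - \frac{5}{N}}{- \frac{2}{5} + N}$)
$d{\left(J,9 \right)} \left(X{\left(3 \right)} - 50\right) = \left(3 + 9\right) \left(\frac{5 \left(-5 + 3^{2}\right)}{3 \left(-2 + 5 \cdot 3\right)} - 50\right) = 12 \left(5 \cdot \frac{1}{3} \frac{1}{-2 + 15} \left(-5 + 9\right) - 50\right) = 12 \left(5 \cdot \frac{1}{3} \cdot \frac{1}{13} \cdot 4 - 50\right) = 12 \left(\frac{20}{39} - 50\right) = 12 \left(- \frac{1930}{39}\right) = - \frac{7720}{13}$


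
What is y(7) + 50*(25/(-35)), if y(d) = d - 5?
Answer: -236/7 ≈ -33.714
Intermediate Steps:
y(d) = -5 + d
y(7) + 50*(25/(-35)) = (-5 + 7) + 50*(25/(-35)) = 2 + 50*(25*(-1/35)) = 2 + 50*(-5/7) = 2 - 250/7 = -236/7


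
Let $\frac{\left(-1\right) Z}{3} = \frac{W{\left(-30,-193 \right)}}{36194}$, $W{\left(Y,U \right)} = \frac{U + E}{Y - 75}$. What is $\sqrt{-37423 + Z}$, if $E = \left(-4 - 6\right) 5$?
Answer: $\frac{i \sqrt{60054817929964270}}{1266790} \approx 193.45 i$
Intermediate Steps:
$E = -50$ ($E = \left(-10\right) 5 = -50$)
$W{\left(Y,U \right)} = \frac{-50 + U}{-75 + Y}$ ($W{\left(Y,U \right)} = \frac{U - 50}{Y - 75} = \frac{-50 + U}{-75 + Y}$)
$Z = - \frac{243}{1266790}$ ($Z = - 3 \frac{\frac{1}{-75 - 30} \left(-50 - 193\right)}{36194} = - 3 \frac{1}{-105} \left(-243\right) \frac{1}{36194} = - 3 \left(- \frac{1}{105}\right) \left(-243\right) \frac{1}{36194} = - 3 \cdot \frac{81}{35} \cdot \frac{1}{36194} = \left(-3\right) \frac{81}{1266790} = - \frac{243}{1266790} \approx -0.00019182$)
$\sqrt{-37423 + Z} = \sqrt{-37423 - \frac{243}{1266790}} = \sqrt{- \frac{47407082413}{1266790}} = \frac{i \sqrt{60054817929964270}}{1266790}$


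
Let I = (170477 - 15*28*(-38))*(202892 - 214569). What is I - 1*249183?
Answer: -2177274032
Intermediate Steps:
I = -2177024849 (I = (170477 - 420*(-38))*(-11677) = (170477 + 15960)*(-11677) = 186437*(-11677) = -2177024849)
I - 1*249183 = -2177024849 - 1*249183 = -2177024849 - 249183 = -2177274032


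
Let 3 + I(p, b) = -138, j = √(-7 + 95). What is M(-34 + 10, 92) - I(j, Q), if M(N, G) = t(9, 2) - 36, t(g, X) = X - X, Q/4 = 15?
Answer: 105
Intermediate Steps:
Q = 60 (Q = 4*15 = 60)
t(g, X) = 0
j = 2*√22 (j = √88 = 2*√22 ≈ 9.3808)
I(p, b) = -141 (I(p, b) = -3 - 138 = -141)
M(N, G) = -36 (M(N, G) = 0 - 36 = -36)
M(-34 + 10, 92) - I(j, Q) = -36 - 1*(-141) = -36 + 141 = 105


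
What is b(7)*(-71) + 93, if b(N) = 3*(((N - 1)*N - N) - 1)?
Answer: -7149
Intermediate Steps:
b(N) = -3 - 3*N + 3*N*(-1 + N) (b(N) = 3*(((-1 + N)*N - N) - 1) = 3*((N*(-1 + N) - N) - 1) = 3*((-N + N*(-1 + N)) - 1) = 3*(-1 - N + N*(-1 + N)) = -3 - 3*N + 3*N*(-1 + N))
b(7)*(-71) + 93 = (-3 - 6*7 + 3*7²)*(-71) + 93 = (-3 - 42 + 3*49)*(-71) + 93 = (-3 - 42 + 147)*(-71) + 93 = 102*(-71) + 93 = -7242 + 93 = -7149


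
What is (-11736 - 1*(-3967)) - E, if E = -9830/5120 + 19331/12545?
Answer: -3838320269/494080 ≈ -7768.6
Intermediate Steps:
E = -187251/494080 (E = -9830*1/5120 + 19331*(1/12545) = -983/512 + 1487/965 = -187251/494080 ≈ -0.37899)
(-11736 - 1*(-3967)) - E = (-11736 - 1*(-3967)) - 1*(-187251/494080) = (-11736 + 3967) + 187251/494080 = -7769 + 187251/494080 = -3838320269/494080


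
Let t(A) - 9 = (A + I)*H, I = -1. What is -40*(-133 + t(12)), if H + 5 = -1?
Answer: 7600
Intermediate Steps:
H = -6 (H = -5 - 1 = -6)
t(A) = 15 - 6*A (t(A) = 9 + (A - 1)*(-6) = 9 + (-1 + A)*(-6) = 9 + (6 - 6*A) = 15 - 6*A)
-40*(-133 + t(12)) = -40*(-133 + (15 - 6*12)) = -40*(-133 + (15 - 72)) = -40*(-133 - 57) = -40*(-190) = 7600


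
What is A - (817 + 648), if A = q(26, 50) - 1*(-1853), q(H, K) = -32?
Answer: 356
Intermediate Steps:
A = 1821 (A = -32 - 1*(-1853) = -32 + 1853 = 1821)
A - (817 + 648) = 1821 - (817 + 648) = 1821 - 1*1465 = 1821 - 1465 = 356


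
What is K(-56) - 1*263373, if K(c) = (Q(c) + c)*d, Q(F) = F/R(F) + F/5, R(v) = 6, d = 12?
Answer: -1321457/5 ≈ -2.6429e+5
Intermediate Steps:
Q(F) = 11*F/30 (Q(F) = F/6 + F/5 = 11*F/30)
K(c) = 82*c/5 (K(c) = (11*c/30 + c)*12 = (41*c/30)*12 = 82*c/5)
K(-56) - 1*263373 = (82/5)*(-56) - 1*263373 = -4592/5 - 263373 = -1321457/5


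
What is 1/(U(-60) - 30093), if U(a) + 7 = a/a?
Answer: -1/30099 ≈ -3.3224e-5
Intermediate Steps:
U(a) = -6 (U(a) = -7 + a/a = -7 + 1 = -6)
1/(U(-60) - 30093) = 1/(-6 - 30093) = 1/(-30099) = -1/30099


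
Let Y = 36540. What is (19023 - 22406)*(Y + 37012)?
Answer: -248826416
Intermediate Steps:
(19023 - 22406)*(Y + 37012) = (19023 - 22406)*(36540 + 37012) = -3383*73552 = -248826416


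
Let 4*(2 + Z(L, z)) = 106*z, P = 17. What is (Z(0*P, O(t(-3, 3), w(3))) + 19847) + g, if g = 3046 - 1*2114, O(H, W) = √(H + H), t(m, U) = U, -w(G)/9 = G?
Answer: 20777 + 53*√6/2 ≈ 20842.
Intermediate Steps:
w(G) = -9*G
O(H, W) = √2*√H (O(H, W) = √(2*H) = √2*√H)
g = 932 (g = 3046 - 2114 = 932)
Z(L, z) = -2 + 53*z/2 (Z(L, z) = -2 + (106*z)/4 = -2 + 53*z/2)
(Z(0*P, O(t(-3, 3), w(3))) + 19847) + g = ((-2 + 53*(√2*√3)/2) + 19847) + 932 = ((-2 + 53*√6/2) + 19847) + 932 = (19845 + 53*√6/2) + 932 = 20777 + 53*√6/2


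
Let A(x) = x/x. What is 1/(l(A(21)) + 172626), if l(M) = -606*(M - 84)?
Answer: 1/222924 ≈ 4.4858e-6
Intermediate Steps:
A(x) = 1
l(M) = 50904 - 606*M (l(M) = -606*(-84 + M) = 50904 - 606*M)
1/(l(A(21)) + 172626) = 1/((50904 - 606*1) + 172626) = 1/((50904 - 606) + 172626) = 1/(50298 + 172626) = 1/222924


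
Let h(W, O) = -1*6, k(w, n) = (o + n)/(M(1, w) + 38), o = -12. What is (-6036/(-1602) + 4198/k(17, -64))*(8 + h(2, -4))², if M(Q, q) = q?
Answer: -61571174/5073 ≈ -12137.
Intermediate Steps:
k(w, n) = (-12 + n)/(38 + w) (k(w, n) = (-12 + n)/(w + 38) = (-12 + n)/(38 + w))
h(W, O) = -6
(-6036/(-1602) + 4198/k(17, -64))*(8 + h(2, -4))² = (-6036/(-1602) + 4198/(((-12 - 64)/(38 + 17))))*(8 - 6)² = (-6036*(-1/1602) + 4198/((-76/55)))*2² = (1006/267 + 4198/(((1/55)*(-76))))*4 = (1006/267 + 4198/(-76/55))*4 = (1006/267 + 4198*(-55/76))*4 = (1006/267 - 115445/38)*4 = -30785587/10146*4 = -61571174/5073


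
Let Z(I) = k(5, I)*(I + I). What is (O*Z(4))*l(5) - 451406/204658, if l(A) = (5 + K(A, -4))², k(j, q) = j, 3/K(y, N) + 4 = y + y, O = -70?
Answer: -8667492003/102329 ≈ -84702.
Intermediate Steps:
K(y, N) = 3/(-4 + 2*y) (K(y, N) = 3/(-4 + (y + y)) = 3/(-4 + 2*y))
Z(I) = 10*I (Z(I) = 5*(I + I) = 5*(2*I) = 10*I)
l(A) = (5 + 3/(2*(-2 + A)))²
(O*Z(4))*l(5) - 451406/204658 = (-700*4)*((-17 + 10*5)²/(4*(-2 + 5)²)) - 451406/204658 = (-70*40)*((¼)*(-17 + 50)²/3²) - 451406*1/204658 = -700*33²/9 - 225703/102329 = -700*1089/9 - 225703/102329 = -2800*121/4 - 225703/102329 = -84700 - 225703/102329 = -8667492003/102329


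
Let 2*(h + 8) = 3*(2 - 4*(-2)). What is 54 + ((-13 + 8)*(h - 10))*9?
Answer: 189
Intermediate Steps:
h = 7 (h = -8 + (3*(2 - 4*(-2)))/2 = -8 + (3*(2 + 8))/2 = -8 + (3*10)/2 = -8 + (½)*30 = -8 + 15 = 7)
54 + ((-13 + 8)*(h - 10))*9 = 54 + ((-13 + 8)*(7 - 10))*9 = 54 - 5*(-3)*9 = 54 + 15*9 = 54 + 135 = 189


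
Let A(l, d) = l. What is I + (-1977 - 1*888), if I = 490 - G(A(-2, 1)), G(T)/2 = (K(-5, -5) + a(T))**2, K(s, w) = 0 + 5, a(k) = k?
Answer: -2393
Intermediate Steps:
K(s, w) = 5
G(T) = 2*(5 + T)**2
I = 472 (I = 490 - 2*(5 - 2)**2 = 490 - 2*3**2 = 490 - 2*9 = 490 - 1*18 = 490 - 18 = 472)
I + (-1977 - 1*888) = 472 + (-1977 - 1*888) = 472 + (-1977 - 888) = 472 - 2865 = -2393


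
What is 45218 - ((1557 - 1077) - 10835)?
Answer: 55573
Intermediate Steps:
45218 - ((1557 - 1077) - 10835) = 45218 - (480 - 10835) = 45218 - 1*(-10355) = 45218 + 10355 = 55573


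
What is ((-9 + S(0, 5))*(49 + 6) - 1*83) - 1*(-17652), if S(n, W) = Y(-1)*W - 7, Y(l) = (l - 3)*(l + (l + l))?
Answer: 19989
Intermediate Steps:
Y(l) = 3*l*(-3 + l) (Y(l) = (-3 + l)*(l + 2*l) = (-3 + l)*(3*l) = 3*l*(-3 + l))
S(n, W) = -7 + 12*W (S(n, W) = (3*(-1)*(-3 - 1))*W - 7 = (3*(-1)*(-4))*W - 7 = 12*W - 7 = -7 + 12*W)
((-9 + S(0, 5))*(49 + 6) - 1*83) - 1*(-17652) = ((-9 + (-7 + 12*5))*(49 + 6) - 1*83) - 1*(-17652) = ((-9 + (-7 + 60))*55 - 83) + 17652 = ((-9 + 53)*55 - 83) + 17652 = (44*55 - 83) + 17652 = (2420 - 83) + 17652 = 2337 + 17652 = 19989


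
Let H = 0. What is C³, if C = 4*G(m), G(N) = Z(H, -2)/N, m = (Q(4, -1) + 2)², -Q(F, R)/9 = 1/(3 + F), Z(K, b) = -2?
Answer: -60236288/15625 ≈ -3855.1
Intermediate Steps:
Q(F, R) = -9/(3 + F)
m = 25/49 (m = (-9/(3 + 4) + 2)² = (-9/7 + 2)² = (5/7)² = 25/49 ≈ 0.51020)
G(N) = -2/N
C = -392/25 (C = 4*(-2/25/49) = 4*(-2*49/25) = 4*(-98/25) = -392/25 ≈ -15.680)
C³ = (-392/25)³ = -60236288/15625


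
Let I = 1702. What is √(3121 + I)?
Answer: √4823 ≈ 69.448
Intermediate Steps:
√(3121 + I) = √(3121 + 1702) = √4823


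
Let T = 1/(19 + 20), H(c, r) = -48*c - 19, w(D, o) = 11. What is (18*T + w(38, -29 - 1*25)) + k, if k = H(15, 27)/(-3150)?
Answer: 478957/40950 ≈ 11.696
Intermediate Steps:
H(c, r) = -19 - 48*c
T = 1/39 ≈ 0.025641
k = 739/3150 (k = (-19 - 48*15)/(-3150) = (-19 - 720)*(-1/3150) = -739*(-1/3150) = 739/3150 ≈ 0.23460)
(18*T + w(38, -29 - 1*25)) + k = (18*(1/39) + 11) + 739/3150 = (6/13 + 11) + 739/3150 = 149/13 + 739/3150 = 478957/40950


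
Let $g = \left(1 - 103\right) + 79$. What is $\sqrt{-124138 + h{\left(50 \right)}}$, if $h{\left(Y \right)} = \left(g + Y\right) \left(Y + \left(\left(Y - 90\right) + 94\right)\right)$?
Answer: $i \sqrt{121330} \approx 348.32 i$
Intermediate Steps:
$g = -23$ ($g = -102 + 79 = -23$)
$h{\left(Y \right)} = \left(-23 + Y\right) \left(4 + 2 Y\right)$ ($h{\left(Y \right)} = \left(-23 + Y\right) \left(Y + \left(\left(Y - 90\right) + 94\right)\right) = \left(-23 + Y\right) \left(Y + \left(\left(-90 + Y\right) + 94\right)\right) = \left(-23 + Y\right) \left(Y + \left(4 + Y\right)\right) = \left(-23 + Y\right) \left(4 + 2 Y\right)$)
$\sqrt{-124138 + h{\left(50 \right)}} = \sqrt{-124138 - \left(2192 - 5000\right)} = \sqrt{-124138 - -2808} = \sqrt{-124138 + 2808} = \sqrt{-121330} = i \sqrt{121330}$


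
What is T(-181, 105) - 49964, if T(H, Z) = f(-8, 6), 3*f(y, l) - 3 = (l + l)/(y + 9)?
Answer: -49959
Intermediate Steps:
f(y, l) = 1 + 2*l/(3*(9 + y)) (f(y, l) = 1 + ((l + l)/(y + 9))/3 = 1 + ((2*l)/(9 + y))/3 = 1 + (2*l/(9 + y))/3 = 1 + 2*l/(3*(9 + y)))
T(H, Z) = 5 (T(H, Z) = (9 - 8 + (2/3)*6)/(9 - 8) = (9 - 8 + 4)/1 = 1*5 = 5)
T(-181, 105) - 49964 = 5 - 49964 = -49959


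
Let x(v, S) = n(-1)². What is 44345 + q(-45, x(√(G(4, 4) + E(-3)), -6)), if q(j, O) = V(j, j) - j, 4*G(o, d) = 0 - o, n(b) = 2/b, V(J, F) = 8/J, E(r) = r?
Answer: 1997542/45 ≈ 44390.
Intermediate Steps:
G(o, d) = -o/4 (G(o, d) = (0 - o)/4 = (-o)/4 = -o/4)
x(v, S) = 4 (x(v, S) = (2/(-1))² = (2*(-1))² = (-2)² = 4)
q(j, O) = -j + 8/j (q(j, O) = 8/j - j = -j + 8/j)
44345 + q(-45, x(√(G(4, 4) + E(-3)), -6)) = 44345 + (-1*(-45) + 8/(-45)) = 44345 + (45 + 8*(-1/45)) = 44345 + (45 - 8/45) = 44345 + 2017/45 = 1997542/45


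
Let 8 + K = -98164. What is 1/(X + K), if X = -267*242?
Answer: -1/162786 ≈ -6.1430e-6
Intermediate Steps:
K = -98172 (K = -8 - 98164 = -98172)
X = -64614
1/(X + K) = 1/(-64614 - 98172) = 1/(-162786) = -1/162786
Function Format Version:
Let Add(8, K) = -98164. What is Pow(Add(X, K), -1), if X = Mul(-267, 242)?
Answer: Rational(-1, 162786) ≈ -6.1430e-6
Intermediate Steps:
K = -98172 (K = Add(-8, -98164) = -98172)
X = -64614
Pow(Add(X, K), -1) = Pow(Add(-64614, -98172), -1) = Pow(-162786, -1) = Rational(-1, 162786)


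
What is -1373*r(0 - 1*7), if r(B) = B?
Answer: 9611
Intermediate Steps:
-1373*r(0 - 1*7) = -1373*(0 - 1*7) = -1373*(0 - 7) = -1373*(-7) = 9611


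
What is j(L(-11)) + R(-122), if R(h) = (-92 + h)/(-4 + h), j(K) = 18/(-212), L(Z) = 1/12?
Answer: 10775/6678 ≈ 1.6135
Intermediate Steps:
L(Z) = 1/12
j(K) = -9/106 (j(K) = 18*(-1/212) = -9/106)
R(h) = (-92 + h)/(-4 + h)
j(L(-11)) + R(-122) = -9/106 + (-92 - 122)/(-4 - 122) = -9/106 - 214/(-126) = -9/106 - 1/126*(-214) = -9/106 + 107/63 = 10775/6678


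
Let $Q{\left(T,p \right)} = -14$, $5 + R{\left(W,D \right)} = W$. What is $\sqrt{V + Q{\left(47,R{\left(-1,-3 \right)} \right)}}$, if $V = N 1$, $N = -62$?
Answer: $2 i \sqrt{19} \approx 8.7178 i$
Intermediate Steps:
$R{\left(W,D \right)} = -5 + W$
$V = -62$ ($V = \left(-62\right) 1 = -62$)
$\sqrt{V + Q{\left(47,R{\left(-1,-3 \right)} \right)}} = \sqrt{-62 - 14} = \sqrt{-76} = 2 i \sqrt{19}$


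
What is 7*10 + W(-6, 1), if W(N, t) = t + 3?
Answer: 74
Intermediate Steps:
W(N, t) = 3 + t
7*10 + W(-6, 1) = 7*10 + (3 + 1) = 70 + 4 = 74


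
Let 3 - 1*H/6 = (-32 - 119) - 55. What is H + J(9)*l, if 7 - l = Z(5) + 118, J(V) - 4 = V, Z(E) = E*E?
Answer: -514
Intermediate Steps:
H = 1254 (H = 18 - 6*((-32 - 119) - 55) = 18 - 6*(-151 - 55) = 18 - 6*(-206) = 18 + 1236 = 1254)
Z(E) = E²
J(V) = 4 + V
l = -136 (l = 7 - (5² + 118) = 7 - (25 + 118) = 7 - 1*143 = 7 - 143 = -136)
H + J(9)*l = 1254 + (4 + 9)*(-136) = 1254 + 13*(-136) = 1254 - 1768 = -514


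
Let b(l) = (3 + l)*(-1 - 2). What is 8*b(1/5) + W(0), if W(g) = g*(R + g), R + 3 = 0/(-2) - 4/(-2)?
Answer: -384/5 ≈ -76.800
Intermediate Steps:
R = -1 (R = -3 + (0/(-2) - 4/(-2)) = -3 + (0*(-½) - 4*(-½)) = -3 + (0 + 2) = -3 + 2 = -1)
W(g) = g*(-1 + g)
b(l) = -9 - 3*l (b(l) = (3 + l)*(-3) = -9 - 3*l)
8*b(1/5) + W(0) = 8*(-9 - 3/5) + 0*(-1 + 0) = 8*(-9 - 3*⅕) + 0*(-1) = 8*(-9 - ⅗) + 0 = 8*(-48/5) + 0 = -384/5 + 0 = -384/5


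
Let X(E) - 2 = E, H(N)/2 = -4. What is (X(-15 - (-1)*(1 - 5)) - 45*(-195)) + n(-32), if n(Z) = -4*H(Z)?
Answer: 8790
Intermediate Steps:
H(N) = -8 (H(N) = 2*(-4) = -8)
X(E) = 2 + E
n(Z) = 32 (n(Z) = -4*(-8) = 32)
(X(-15 - (-1)*(1 - 5)) - 45*(-195)) + n(-32) = ((2 + (-15 - (-1)*(1 - 5))) - 45*(-195)) + 32 = ((2 + (-15 - (-1)*(-4))) + 8775) + 32 = ((2 + (-15 - 1*4)) + 8775) + 32 = ((2 + (-15 - 4)) + 8775) + 32 = ((2 - 19) + 8775) + 32 = (-17 + 8775) + 32 = 8758 + 32 = 8790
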